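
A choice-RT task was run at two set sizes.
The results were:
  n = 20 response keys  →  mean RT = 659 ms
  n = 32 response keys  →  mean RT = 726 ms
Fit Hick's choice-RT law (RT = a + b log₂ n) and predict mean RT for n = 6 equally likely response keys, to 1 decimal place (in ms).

RT is linear in log₂ n, so two points fix the line:
  b = (726 − 659) / (log₂ 32 − log₂ 20) = 67 / (5 − 4.3219) = 98.810 ms/bit
  a = 659 − 98.810 × 4.3219 = 231.952 ms
Then RT(6) = 231.952 + 98.810 × log₂ 6 = 231.952 + 98.810 × 2.5850 ≈ 487.371 ms.

487.4 ms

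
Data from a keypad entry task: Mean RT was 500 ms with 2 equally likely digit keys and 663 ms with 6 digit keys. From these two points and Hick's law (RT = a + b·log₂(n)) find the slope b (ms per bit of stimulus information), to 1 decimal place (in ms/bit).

b = (RT₂ − RT₁)/(log₂ n₂ − log₂ n₁) = (663 − 500)/(2.5850 − 1) = 102.842 ms/bit.

102.8 ms/bit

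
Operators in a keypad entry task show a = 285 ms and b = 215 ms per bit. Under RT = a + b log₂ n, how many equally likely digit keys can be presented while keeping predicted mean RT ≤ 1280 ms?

Set 285 + 215·log₂ n ≤ 1280 → log₂ n ≤ (1280 − 285)/215 = 4.6279.
So n ≤ 2^4.6279 = 24.725; the largest integer n is 24.

24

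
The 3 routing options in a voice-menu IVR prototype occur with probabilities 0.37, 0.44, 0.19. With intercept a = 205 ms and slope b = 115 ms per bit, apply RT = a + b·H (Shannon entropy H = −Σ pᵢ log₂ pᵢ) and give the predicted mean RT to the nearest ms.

378 ms

Entropy contributions −pᵢ log₂ pᵢ: 0.5307, 0.5211, 0.4552; sum H = 1.5071 bits.
RT = a + bH = 205 + 115·1.5071 = 378.32 ms.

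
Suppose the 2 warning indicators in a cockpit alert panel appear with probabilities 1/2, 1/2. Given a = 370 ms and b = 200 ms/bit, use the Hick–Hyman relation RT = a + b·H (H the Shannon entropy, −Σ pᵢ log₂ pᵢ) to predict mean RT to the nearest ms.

570 ms

Each term −pᵢ log₂ pᵢ: 0.5·1 + 0.5·1; summed, H = 1.000 bits.
Mean RT = a + bH = 370 + 200·1.000 = 570.00 ms.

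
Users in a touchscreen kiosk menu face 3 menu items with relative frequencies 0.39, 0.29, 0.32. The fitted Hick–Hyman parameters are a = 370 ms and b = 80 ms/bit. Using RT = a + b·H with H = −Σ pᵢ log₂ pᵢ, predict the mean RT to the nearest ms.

H = 0.39·log₂(1/0.39) + 0.29·log₂(1/0.29) + 0.32·log₂(1/0.32) = 1.5737 bits.
RT = 370 + 80 × 1.5737 = 495.90 ms.

496 ms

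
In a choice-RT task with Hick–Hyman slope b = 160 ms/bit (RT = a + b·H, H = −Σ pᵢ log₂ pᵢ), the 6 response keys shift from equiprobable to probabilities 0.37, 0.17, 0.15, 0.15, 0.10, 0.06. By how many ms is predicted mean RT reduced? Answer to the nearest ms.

36 ms

Equiprobable entropy H₀ = log₂ 6 = 2.5850 bits.
Skewed entropy H = −Σ pᵢ log₂ pᵢ = 2.3621 bits.
ΔRT = b·(H₀ − H) = 160 × 0.2228 = 35.65 ms.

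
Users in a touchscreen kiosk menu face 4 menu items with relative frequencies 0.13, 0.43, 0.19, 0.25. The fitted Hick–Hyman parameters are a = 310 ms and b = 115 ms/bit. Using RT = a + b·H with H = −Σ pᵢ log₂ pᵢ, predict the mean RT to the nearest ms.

Entropy contributions −pᵢ log₂ pᵢ: 0.3826, 0.5236, 0.4552, 0.5000; sum H = 1.8614 bits.
RT = a + bH = 310 + 115·1.8614 = 524.07 ms.

524 ms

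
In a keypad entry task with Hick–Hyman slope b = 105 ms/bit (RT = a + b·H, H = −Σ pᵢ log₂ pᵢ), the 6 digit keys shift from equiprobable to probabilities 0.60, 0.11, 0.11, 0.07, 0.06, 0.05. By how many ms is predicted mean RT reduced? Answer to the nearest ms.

75 ms

Equiprobable entropy H₀ = log₂ 6 = 2.5850 bits.
Skewed entropy H = −Σ pᵢ log₂ pᵢ = 1.8709 bits.
ΔRT = b·(H₀ − H) = 105 × 0.7140 = 74.97 ms.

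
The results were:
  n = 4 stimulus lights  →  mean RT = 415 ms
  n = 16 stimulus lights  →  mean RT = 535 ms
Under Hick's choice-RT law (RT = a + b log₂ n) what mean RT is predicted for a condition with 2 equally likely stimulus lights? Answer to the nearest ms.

With log₂ n on the abscissa the relation is linear; from the two conditions:
  b = (535 − 415) / (log₂ 16 − log₂ 4) = 120 / (4 − 2) = 60 ms/bit
  a = 415 − 60 × 2 = 295 ms
Then RT(2) = 295 + 60 × log₂ 2 = 295 + 60 × 1 ≈ 355.000 ms.

355 ms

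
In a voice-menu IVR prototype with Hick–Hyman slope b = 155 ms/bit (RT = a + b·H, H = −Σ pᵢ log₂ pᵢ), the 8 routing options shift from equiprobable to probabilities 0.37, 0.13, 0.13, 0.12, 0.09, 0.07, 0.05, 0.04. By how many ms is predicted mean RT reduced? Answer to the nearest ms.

The RT saving is b·ΔH. Equiprobable H₀ = log₂(8) = 3.0000 bits; with the given probabilities H = 2.6461 bits.
b·(H₀ − H) = 155 × (3.0000 − 2.6461) = 54.85 ms.

55 ms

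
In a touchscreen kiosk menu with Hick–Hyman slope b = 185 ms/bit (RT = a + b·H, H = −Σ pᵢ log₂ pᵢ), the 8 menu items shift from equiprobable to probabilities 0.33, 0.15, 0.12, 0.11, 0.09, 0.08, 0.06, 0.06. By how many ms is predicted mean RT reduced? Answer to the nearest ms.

The RT saving is b·ΔH. Equiprobable H₀ = log₂(8) = 3.0000 bits; with the given probabilities H = 2.7470 bits.
b·(H₀ − H) = 185 × (3.0000 − 2.7470) = 46.81 ms.

47 ms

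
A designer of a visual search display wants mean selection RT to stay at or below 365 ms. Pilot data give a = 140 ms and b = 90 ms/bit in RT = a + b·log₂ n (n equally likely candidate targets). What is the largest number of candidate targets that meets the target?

5

90·log₂ n ≤ 365 − 140 = 225, giving log₂ n ≤ 2.5000 and n ≤ 5.657. The largest whole number is 5.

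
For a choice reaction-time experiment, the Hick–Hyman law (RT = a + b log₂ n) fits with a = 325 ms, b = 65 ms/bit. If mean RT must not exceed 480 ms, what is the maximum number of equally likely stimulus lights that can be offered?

5

Information budget: (480 − 325)/65 = 2.3846 bits, so n ≤ 2^2.3846 = 5.222 → at most 5.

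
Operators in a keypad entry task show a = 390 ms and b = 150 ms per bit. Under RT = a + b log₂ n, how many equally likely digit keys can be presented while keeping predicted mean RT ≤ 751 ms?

5

150·log₂ n ≤ 751 − 390 = 361, giving log₂ n ≤ 2.4067 and n ≤ 5.302. The largest whole number is 5.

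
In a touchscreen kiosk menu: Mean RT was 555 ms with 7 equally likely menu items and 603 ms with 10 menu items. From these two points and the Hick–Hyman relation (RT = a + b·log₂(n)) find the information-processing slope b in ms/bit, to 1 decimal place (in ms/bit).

93.3 ms/bit

Slope: b = (603 − 555) / (log₂ 10 − log₂ 7) = 48/0.5146 = 93.281 ms/bit.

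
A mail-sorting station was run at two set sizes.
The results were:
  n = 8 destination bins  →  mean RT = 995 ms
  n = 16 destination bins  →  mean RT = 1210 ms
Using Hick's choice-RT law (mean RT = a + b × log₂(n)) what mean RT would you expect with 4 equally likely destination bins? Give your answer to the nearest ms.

780 ms

RT is linear in log₂ n, so two points fix the line:
  b = (1210 − 995) / (log₂ 16 − log₂ 8) = 215 / (4 − 3) = 215 ms/bit
  a = 995 − 215 × 3 = 350 ms
Then RT(4) = 350 + 215 × log₂ 4 = 350 + 215 × 2 ≈ 780.000 ms.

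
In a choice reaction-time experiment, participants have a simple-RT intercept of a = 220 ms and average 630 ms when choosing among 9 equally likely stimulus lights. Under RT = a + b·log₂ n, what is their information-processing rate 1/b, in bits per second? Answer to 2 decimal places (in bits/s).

b = (630 − 220)/log₂ 9 = 410/3.1699 = 129.341 ms per bit = 0.12934 s/bit; the reciprocal is 7.732 bits/s.

7.73 bits/s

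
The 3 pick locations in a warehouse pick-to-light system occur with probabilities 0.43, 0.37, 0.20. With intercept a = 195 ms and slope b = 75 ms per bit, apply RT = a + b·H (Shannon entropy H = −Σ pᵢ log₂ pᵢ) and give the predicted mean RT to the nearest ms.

309 ms

Entropy contributions −pᵢ log₂ pᵢ: 0.5236, 0.5307, 0.4644; sum H = 1.5187 bits.
RT = a + bH = 195 + 75·1.5187 = 308.90 ms.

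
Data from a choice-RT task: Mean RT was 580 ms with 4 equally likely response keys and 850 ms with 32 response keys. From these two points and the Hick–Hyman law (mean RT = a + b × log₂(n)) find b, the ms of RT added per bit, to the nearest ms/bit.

90 ms/bit

b = (RT₂ − RT₁)/(log₂ n₂ − log₂ n₁) = (850 − 580)/(5 − 2) = 90 ms/bit.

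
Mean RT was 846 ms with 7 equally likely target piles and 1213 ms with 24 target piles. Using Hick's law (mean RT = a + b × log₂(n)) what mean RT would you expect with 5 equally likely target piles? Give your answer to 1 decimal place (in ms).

745.8 ms

RT is linear in log₂ n, so two points fix the line:
  b = (1213 − 846) / (log₂ 24 − log₂ 7) = 367 / (4.5850 − 2.8074) = 206.457 ms/bit
  a = 846 − 206.457 × 2.8074 = 266.401 ms
Then RT(5) = 266.401 + 206.457 × log₂ 5 = 266.401 + 206.457 × 2.3219 ≈ 745.780 ms.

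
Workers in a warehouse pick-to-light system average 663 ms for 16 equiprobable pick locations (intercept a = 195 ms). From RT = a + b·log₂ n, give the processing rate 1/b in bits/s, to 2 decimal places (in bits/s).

b = (663 − 195)/log₂ 16 = 468/4 = 117.000 ms per bit = 0.11700 s/bit; the reciprocal is 8.547 bits/s.

8.55 bits/s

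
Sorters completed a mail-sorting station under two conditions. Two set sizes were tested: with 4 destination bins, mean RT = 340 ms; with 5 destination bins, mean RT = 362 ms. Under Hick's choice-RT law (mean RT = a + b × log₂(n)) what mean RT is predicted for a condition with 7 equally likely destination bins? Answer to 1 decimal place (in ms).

Solve the two-equation system in a and b:
  b = (362 − 340) / (log₂ 5 − log₂ 4) = 22 / (2.3219 − 2) = 68.338 ms/bit
  a = 340 − 68.338 × 2 = 203.324 ms
Then RT(7) = 203.324 + 68.338 × log₂ 7 = 203.324 + 68.338 × 2.8074 ≈ 395.173 ms.

395.2 ms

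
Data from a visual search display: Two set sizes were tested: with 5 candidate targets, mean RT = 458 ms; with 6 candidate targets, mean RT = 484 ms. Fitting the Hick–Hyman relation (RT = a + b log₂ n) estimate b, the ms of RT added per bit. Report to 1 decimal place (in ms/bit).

98.8 ms/bit

The slope on a log₂ axis is (484 − 458) / (2.5850 − 2.3219) = 98.846 ms/bit.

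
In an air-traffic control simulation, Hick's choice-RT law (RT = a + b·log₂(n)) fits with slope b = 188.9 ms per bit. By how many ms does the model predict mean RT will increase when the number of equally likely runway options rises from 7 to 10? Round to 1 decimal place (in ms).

The intercept a cancels: ΔRT = b·(log₂ n₂ − log₂ n₁) = b·log₂(n₂/n₁).
log₂(10) − log₂(7) = 3.3219 − 2.8074 = 0.5146.
ΔRT = 188.9 × 0.5146 = 97.203 ms.

97.2 ms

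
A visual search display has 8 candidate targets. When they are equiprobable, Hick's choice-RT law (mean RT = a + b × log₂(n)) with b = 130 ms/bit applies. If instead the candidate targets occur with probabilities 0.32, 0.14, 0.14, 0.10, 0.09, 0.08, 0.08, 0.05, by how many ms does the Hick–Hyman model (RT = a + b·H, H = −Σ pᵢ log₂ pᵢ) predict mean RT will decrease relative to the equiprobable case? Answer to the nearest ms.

The RT saving is b·ΔH. Equiprobable H₀ = log₂(8) = 3.0000 bits; with the given probabilities H = 2.7642 bits.
b·(H₀ − H) = 130 × (3.0000 − 2.7642) = 30.65 ms.

31 ms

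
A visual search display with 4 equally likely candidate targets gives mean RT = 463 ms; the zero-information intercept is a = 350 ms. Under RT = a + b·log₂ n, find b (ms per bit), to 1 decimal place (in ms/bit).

log₂(4) = 2 bits.
b = (RT − a)/log₂ n = (463 − 350) / 2 = 56.500 ms/bit.

56.5 ms/bit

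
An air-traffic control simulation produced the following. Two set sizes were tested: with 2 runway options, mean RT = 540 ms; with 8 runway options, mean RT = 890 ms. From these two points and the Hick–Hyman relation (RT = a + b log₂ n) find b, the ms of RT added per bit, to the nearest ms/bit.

b = (RT₂ − RT₁)/(log₂ n₂ − log₂ n₁) = (890 − 540)/(3 − 1) = 175 ms/bit.

175 ms/bit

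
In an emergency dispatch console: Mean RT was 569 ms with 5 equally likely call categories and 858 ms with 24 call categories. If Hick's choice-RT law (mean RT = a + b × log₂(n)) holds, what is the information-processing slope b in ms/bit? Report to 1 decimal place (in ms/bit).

b = (RT₂ − RT₁)/(log₂ n₂ − log₂ n₁) = (858 − 569)/(4.5850 − 2.3219) = 127.705 ms/bit.

127.7 ms/bit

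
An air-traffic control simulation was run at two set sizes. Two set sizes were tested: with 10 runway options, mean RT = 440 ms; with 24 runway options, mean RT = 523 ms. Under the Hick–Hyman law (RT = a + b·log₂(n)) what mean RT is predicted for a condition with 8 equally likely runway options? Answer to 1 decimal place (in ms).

418.8 ms

Fit slope and intercept:
  b = (523 − 440) / (log₂ 24 − log₂ 10) = 83 / (4.5850 − 3.3219) = 65.715 ms/bit
  a = 440 − 65.715 × 3.3219 = 221.700 ms
Then RT(8) = 221.700 + 65.715 × log₂ 8 = 221.700 + 65.715 × 3 ≈ 418.845 ms.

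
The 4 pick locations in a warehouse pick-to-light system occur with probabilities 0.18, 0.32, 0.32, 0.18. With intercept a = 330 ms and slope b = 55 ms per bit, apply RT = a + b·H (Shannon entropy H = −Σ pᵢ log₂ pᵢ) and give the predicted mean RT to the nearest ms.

H = 0.18·log₂(1/0.18) + 0.32·log₂(1/0.32) + 0.32·log₂(1/0.32) + 0.18·log₂(1/0.18) = 1.9427 bits.
RT = 330 + 55 × 1.9427 = 436.85 ms.

437 ms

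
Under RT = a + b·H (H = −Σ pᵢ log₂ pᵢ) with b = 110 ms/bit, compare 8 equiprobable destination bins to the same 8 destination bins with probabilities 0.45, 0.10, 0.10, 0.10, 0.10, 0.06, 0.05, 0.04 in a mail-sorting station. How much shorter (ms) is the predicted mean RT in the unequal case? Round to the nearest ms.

56 ms

Equiprobable entropy H₀ = log₂ 8 = 3.0000 bits.
Skewed entropy H = −Σ pᵢ log₂ pᵢ = 2.4926 bits.
ΔRT = b·(H₀ − H) = 110 × 0.5074 = 55.82 ms.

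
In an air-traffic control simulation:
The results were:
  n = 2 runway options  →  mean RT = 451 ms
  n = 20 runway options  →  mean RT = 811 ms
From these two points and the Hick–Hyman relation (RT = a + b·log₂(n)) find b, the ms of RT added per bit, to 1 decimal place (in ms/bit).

Slope: b = (811 − 451) / (log₂ 20 − log₂ 2) = 360/3.3219 = 108.371 ms/bit.

108.4 ms/bit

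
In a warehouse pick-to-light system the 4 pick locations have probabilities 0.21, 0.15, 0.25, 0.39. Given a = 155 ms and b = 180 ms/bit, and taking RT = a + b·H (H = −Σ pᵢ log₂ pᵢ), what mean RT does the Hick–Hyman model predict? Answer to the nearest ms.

H = 0.21·log₂(1/0.21) + 0.15·log₂(1/0.15) + 0.25·log₂(1/0.25) + 0.39·log₂(1/0.39) = 1.9132 bits.
RT = 155 + 180 × 1.9132 = 499.37 ms.

499 ms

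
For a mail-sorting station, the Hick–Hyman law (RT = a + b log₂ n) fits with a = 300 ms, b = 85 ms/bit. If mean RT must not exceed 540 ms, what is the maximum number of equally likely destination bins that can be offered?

7

Set 300 + 85·log₂ n ≤ 540 → log₂ n ≤ (540 − 300)/85 = 2.8235.
So n ≤ 2^2.8235 = 7.079; the largest integer n is 7.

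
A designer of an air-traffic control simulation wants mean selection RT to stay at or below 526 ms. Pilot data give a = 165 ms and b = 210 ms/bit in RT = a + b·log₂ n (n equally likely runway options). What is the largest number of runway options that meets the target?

3

210·log₂ n ≤ 526 − 165 = 361, giving log₂ n ≤ 1.7190 and n ≤ 3.292. The largest whole number is 3.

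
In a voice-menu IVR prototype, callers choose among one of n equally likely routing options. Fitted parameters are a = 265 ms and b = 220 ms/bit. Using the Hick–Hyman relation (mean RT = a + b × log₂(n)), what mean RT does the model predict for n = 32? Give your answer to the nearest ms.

1365 ms

log₂(32) = 5 bits, so RT = 265 + 220 × 5 ≈ 1365.000 ms.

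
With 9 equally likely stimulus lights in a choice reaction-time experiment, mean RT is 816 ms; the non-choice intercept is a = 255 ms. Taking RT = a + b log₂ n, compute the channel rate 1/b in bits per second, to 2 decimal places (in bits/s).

5.65 bits/s

Choice component = 816 − 255 = 561 ms over log₂(9) = 3.1699 bits.
b = 561 / 3.1699 = 176.976 ms/bit, so 1/b = 5.650 bits/s.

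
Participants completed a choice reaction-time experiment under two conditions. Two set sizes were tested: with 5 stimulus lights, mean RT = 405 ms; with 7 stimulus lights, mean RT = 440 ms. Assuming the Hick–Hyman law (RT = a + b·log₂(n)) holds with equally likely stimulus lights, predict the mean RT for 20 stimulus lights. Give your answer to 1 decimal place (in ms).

549.2 ms

Solve the two-equation system in a and b:
  b = (440 − 405) / (log₂ 7 − log₂ 5) = 35 / (2.8074 − 2.3219) = 72.101 ms/bit
  a = 405 − 72.101 × 2.3219 = 237.586 ms
Then RT(20) = 237.586 + 72.101 × log₂ 20 = 237.586 + 72.101 × 4.3219 ≈ 549.203 ms.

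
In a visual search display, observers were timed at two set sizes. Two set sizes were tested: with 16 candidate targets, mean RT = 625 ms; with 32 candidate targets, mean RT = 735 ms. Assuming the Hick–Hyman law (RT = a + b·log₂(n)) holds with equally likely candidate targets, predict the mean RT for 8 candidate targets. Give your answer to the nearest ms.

515 ms

RT is linear in log₂ n, so two points fix the line:
  b = (735 − 625) / (log₂ 32 − log₂ 16) = 110 / (5 − 4) = 110 ms/bit
  a = 625 − 110 × 4 = 185 ms
Then RT(8) = 185 + 110 × log₂ 8 = 185 + 110 × 3 ≈ 515.000 ms.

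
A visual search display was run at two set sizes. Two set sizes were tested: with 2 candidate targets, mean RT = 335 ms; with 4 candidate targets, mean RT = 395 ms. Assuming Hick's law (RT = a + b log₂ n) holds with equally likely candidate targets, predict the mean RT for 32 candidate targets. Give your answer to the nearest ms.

575 ms

Solve the two-equation system in a and b:
  b = (395 − 335) / (log₂ 4 − log₂ 2) = 60 / (2 − 1) = 60 ms/bit
  a = 335 − 60 × 1 = 275 ms
Then RT(32) = 275 + 60 × log₂ 32 = 275 + 60 × 5 ≈ 575.000 ms.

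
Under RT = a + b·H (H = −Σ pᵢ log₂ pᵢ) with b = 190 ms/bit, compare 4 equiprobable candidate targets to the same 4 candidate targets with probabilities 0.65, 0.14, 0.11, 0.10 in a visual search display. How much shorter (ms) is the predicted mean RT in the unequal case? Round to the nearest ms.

98 ms

The RT saving is b·ΔH. Equiprobable H₀ = log₂(4) = 2.0000 bits; with the given probabilities H = 1.4836 bits.
b·(H₀ − H) = 190 × (2.0000 − 1.4836) = 98.12 ms.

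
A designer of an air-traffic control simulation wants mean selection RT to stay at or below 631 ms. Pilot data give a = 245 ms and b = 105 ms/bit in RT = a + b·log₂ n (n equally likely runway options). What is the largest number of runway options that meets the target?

Set 245 + 105·log₂ n ≤ 631 → log₂ n ≤ (631 − 245)/105 = 3.6762.
So n ≤ 2^3.6762 = 12.783; the largest integer n is 12.

12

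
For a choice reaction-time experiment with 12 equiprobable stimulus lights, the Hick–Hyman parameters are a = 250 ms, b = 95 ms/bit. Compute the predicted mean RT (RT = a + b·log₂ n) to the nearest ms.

591 ms

log₂(12) = 3.5850 bits, so RT = 250 + 95 × 3.5850 ≈ 590.571 ms.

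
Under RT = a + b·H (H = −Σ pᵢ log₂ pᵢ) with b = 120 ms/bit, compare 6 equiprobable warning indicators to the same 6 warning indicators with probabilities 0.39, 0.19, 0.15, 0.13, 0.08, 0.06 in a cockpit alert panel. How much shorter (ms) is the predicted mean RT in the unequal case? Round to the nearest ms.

33 ms

The RT saving is b·ΔH. Equiprobable H₀ = log₂(6) = 2.5850 bits; with the given probabilities H = 2.3133 bits.
b·(H₀ − H) = 120 × (2.5850 − 2.3133) = 32.60 ms.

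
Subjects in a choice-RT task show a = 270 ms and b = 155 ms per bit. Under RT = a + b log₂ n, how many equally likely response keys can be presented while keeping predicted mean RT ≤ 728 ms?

7

Set 270 + 155·log₂ n ≤ 728 → log₂ n ≤ (728 − 270)/155 = 2.9548.
So n ≤ 2^2.9548 = 7.753; the largest integer n is 7.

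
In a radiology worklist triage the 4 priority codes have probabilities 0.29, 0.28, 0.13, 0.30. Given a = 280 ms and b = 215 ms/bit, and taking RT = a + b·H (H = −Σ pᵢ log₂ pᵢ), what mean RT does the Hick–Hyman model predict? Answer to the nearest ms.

696 ms

H = 0.29·log₂(1/0.29) + 0.28·log₂(1/0.28) + 0.13·log₂(1/0.13) + 0.30·log₂(1/0.30) = 1.9359 bits.
RT = 280 + 215 × 1.9359 = 696.21 ms.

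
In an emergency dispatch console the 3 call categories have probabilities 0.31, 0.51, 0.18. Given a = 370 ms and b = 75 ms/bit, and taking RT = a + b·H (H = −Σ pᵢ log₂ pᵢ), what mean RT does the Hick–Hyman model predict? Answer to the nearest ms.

480 ms

Entropy contributions −pᵢ log₂ pᵢ: 0.5238, 0.4954, 0.4453; sum H = 1.4645 bits.
RT = a + bH = 370 + 75·1.4645 = 479.84 ms.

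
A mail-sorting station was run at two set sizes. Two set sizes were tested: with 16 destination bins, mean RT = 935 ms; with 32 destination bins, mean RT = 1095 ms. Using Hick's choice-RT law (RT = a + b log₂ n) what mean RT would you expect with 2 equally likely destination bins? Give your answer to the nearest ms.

455 ms

RT is linear in log₂ n, so two points fix the line:
  b = (1095 − 935) / (log₂ 32 − log₂ 16) = 160 / (5 − 4) = 160 ms/bit
  a = 935 − 160 × 4 = 295 ms
Then RT(2) = 295 + 160 × log₂ 2 = 295 + 160 × 1 ≈ 455.000 ms.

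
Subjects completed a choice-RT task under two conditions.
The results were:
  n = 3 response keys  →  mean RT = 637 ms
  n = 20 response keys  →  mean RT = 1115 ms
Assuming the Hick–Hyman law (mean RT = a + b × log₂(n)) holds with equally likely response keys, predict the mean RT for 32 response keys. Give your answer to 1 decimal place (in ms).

With log₂ n on the abscissa the relation is linear; from the two conditions:
  b = (1115 − 637) / (log₂ 20 − log₂ 3) = 478 / (4.3219 − 1.5850) = 174.646 ms/bit
  a = 637 − 174.646 × 1.5850 = 360.193 ms
Then RT(32) = 360.193 + 174.646 × log₂ 32 = 360.193 + 174.646 × 5 ≈ 1233.423 ms.

1233.4 ms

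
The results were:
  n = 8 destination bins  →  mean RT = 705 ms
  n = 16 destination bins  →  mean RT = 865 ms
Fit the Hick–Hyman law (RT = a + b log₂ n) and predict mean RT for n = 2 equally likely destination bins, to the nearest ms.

385 ms

With log₂ n on the abscissa the relation is linear; from the two conditions:
  b = (865 − 705) / (log₂ 16 − log₂ 8) = 160 / (4 − 3) = 160 ms/bit
  a = 705 − 160 × 3 = 225 ms
Then RT(2) = 225 + 160 × log₂ 2 = 225 + 160 × 1 ≈ 385.000 ms.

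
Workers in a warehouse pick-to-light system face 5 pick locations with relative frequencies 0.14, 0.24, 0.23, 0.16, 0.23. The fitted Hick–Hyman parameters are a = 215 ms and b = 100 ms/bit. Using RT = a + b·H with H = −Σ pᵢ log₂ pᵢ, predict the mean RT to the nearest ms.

Entropy contributions −pᵢ log₂ pᵢ: 0.3971, 0.4941, 0.4877, 0.4230, 0.4877; sum H = 2.2896 bits.
RT = a + bH = 215 + 100·2.2896 = 443.96 ms.

444 ms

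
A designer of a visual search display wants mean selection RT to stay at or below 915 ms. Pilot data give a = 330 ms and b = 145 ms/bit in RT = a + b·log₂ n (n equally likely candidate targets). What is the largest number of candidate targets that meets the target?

16

Set 330 + 145·log₂ n ≤ 915 → log₂ n ≤ (915 − 330)/145 = 4.0345.
So n ≤ 2^4.0345 = 16.387; the largest integer n is 16.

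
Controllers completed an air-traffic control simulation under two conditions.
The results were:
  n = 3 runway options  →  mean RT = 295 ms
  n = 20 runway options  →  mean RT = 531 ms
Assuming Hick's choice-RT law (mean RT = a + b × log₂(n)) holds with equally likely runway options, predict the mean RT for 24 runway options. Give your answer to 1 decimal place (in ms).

553.7 ms

RT is linear in log₂ n, so two points fix the line:
  b = (531 − 295) / (log₂ 20 − log₂ 3) = 236 / (4.3219 − 1.5850) = 86.227 ms/bit
  a = 295 − 86.227 × 1.5850 = 158.334 ms
Then RT(24) = 158.334 + 86.227 × log₂ 24 = 158.334 + 86.227 × 4.5850 ≈ 553.681 ms.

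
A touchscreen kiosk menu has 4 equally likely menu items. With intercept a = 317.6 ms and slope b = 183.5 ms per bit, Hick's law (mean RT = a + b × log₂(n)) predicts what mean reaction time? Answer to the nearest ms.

log₂(4) = 2 bits, so RT = 317.6 + 183.5 × 2 ≈ 684.600 ms.

685 ms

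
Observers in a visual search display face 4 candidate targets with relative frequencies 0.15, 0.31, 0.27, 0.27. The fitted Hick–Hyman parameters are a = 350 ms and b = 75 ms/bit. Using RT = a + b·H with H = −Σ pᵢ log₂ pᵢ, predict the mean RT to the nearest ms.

Entropy contributions −pᵢ log₂ pᵢ: 0.4105, 0.5238, 0.5100, 0.5100; sum H = 1.9544 bits.
RT = a + bH = 350 + 75·1.9544 = 496.58 ms.

497 ms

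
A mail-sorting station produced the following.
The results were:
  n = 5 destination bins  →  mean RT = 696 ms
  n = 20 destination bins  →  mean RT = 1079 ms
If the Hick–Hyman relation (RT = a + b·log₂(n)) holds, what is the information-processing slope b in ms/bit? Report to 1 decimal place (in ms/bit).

191.5 ms/bit

b = (RT₂ − RT₁)/(log₂ n₂ − log₂ n₁) = (1079 − 696)/(4.3219 − 2.3219) = 191.500 ms/bit.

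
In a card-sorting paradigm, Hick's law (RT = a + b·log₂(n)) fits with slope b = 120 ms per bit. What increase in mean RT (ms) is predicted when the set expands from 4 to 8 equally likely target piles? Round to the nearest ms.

120 ms

ΔRT = (a + b log₂ n₂) − (a + b log₂ n₁) = b·(log₂ n₂ − log₂ n₁).
log₂(8) − log₂(4) = log₂(8/4) = log₂(2) = 1.
ΔRT = 120 × 1.0000 = 120.000 ms.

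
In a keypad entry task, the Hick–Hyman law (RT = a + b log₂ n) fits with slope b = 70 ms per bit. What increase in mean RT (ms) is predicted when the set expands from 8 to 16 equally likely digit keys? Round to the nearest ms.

ΔRT = (a + b log₂ n₂) − (a + b log₂ n₁) = b·(log₂ n₂ − log₂ n₁).
log₂(16) − log₂(8) = log₂(16/8) = log₂(2) = 1.
ΔRT = 70 × 1.0000 = 70.000 ms.

70 ms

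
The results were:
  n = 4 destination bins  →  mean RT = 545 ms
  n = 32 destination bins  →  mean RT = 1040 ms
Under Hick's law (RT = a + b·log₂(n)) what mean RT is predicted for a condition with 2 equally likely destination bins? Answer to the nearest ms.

380 ms

With log₂ n on the abscissa the relation is linear; from the two conditions:
  b = (1040 − 545) / (log₂ 32 − log₂ 4) = 495 / (5 − 2) = 165 ms/bit
  a = 545 − 165 × 2 = 215 ms
Then RT(2) = 215 + 165 × log₂ 2 = 215 + 165 × 1 ≈ 380.000 ms.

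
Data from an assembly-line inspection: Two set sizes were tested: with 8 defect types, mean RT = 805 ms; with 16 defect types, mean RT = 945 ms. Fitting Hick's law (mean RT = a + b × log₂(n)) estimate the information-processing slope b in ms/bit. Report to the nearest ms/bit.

140 ms/bit

Slope: b = (945 − 805) / (log₂ 16 − log₂ 8) = 140/1.0000 = 140 ms/bit.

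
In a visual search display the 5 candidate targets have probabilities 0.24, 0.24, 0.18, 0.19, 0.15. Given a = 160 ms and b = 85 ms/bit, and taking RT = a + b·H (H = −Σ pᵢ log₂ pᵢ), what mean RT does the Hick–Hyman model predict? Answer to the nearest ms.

355 ms

H = 0.24·log₂(1/0.24) + 0.24·log₂(1/0.24) + 0.18·log₂(1/0.18) + 0.19·log₂(1/0.19) + 0.15·log₂(1/0.15) = 2.2993 bits.
RT = 160 + 85 × 2.2993 = 355.44 ms.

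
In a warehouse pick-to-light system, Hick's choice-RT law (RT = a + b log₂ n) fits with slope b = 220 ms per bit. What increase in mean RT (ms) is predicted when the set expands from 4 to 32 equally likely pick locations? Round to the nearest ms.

ΔRT = (a + b log₂ n₂) − (a + b log₂ n₁) = b·(log₂ n₂ − log₂ n₁).
log₂(32) − log₂(4) = log₂(32/4) = log₂(8) = 3.
ΔRT = 220 × 3.0000 = 660.000 ms.

660 ms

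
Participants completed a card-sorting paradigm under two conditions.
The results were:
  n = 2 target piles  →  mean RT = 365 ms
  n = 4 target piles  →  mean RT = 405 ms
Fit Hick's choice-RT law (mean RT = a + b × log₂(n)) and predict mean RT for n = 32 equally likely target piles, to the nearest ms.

525 ms

With log₂ n on the abscissa the relation is linear; from the two conditions:
  b = (405 − 365) / (log₂ 4 − log₂ 2) = 40 / (2 − 1) = 40 ms/bit
  a = 365 − 40 × 1 = 325 ms
Then RT(32) = 325 + 40 × log₂ 32 = 325 + 40 × 5 ≈ 525.000 ms.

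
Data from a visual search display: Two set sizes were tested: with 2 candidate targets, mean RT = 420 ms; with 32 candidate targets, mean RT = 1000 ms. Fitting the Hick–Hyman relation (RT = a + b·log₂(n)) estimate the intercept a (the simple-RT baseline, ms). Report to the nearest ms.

b = (RT₂ − RT₁)/(log₂ n₂ − log₂ n₁) = (1000 − 420)/(5 − 1) = 145 ms/bit.
a = RT₁ − b·log₂ n₁ = 420 − 145 × 1 = 275.000 ms.

275 ms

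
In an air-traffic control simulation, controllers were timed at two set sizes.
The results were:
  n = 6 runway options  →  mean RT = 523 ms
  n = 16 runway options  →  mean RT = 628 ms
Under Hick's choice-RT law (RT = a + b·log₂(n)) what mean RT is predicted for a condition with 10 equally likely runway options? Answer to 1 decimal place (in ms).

Solve the two-equation system in a and b:
  b = (628 − 523) / (log₂ 16 − log₂ 6) = 105 / (4 − 2.5850) = 74.203 ms/bit
  a = 523 − 74.203 × 2.5850 = 331.188 ms
Then RT(10) = 331.188 + 74.203 × log₂ 10 = 331.188 + 74.203 × 3.3219 ≈ 577.685 ms.

577.7 ms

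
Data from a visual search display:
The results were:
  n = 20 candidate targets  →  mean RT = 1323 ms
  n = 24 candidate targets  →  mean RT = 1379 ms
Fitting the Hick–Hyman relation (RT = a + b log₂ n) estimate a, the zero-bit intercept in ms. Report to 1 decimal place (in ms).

The slope on a log₂ axis is (1379 − 1323) / (4.5850 − 4.3219) = 212.900 ms/bit.
a = RT₁ − b·log₂ n₁ = 1323 − 212.900 × 4.3219 = 402.862 ms.

402.9 ms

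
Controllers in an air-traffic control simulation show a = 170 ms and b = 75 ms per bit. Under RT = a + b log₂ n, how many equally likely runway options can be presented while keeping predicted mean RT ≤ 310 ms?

3

Set 170 + 75·log₂ n ≤ 310 → log₂ n ≤ (310 − 170)/75 = 1.8667.
So n ≤ 2^1.8667 = 3.647; the largest integer n is 3.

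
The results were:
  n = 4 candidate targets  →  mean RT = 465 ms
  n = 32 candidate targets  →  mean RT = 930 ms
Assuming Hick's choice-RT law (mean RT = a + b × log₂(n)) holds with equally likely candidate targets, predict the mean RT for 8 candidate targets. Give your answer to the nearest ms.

Solve the two-equation system in a and b:
  b = (930 − 465) / (log₂ 32 − log₂ 4) = 465 / (5 − 2) = 155 ms/bit
  a = 465 − 155 × 2 = 155 ms
Then RT(8) = 155 + 155 × log₂ 8 = 155 + 155 × 3 ≈ 620.000 ms.

620 ms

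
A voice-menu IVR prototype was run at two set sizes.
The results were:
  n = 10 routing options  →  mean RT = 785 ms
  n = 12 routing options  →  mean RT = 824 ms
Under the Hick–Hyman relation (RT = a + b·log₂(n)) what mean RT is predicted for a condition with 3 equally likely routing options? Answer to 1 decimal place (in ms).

527.5 ms

Solve the two-equation system in a and b:
  b = (824 − 785) / (log₂ 12 − log₂ 10) = 39 / (3.5850 − 3.3219) = 148.270 ms/bit
  a = 785 − 148.270 × 3.3219 = 292.459 ms
Then RT(3) = 292.459 + 148.270 × log₂ 3 = 292.459 + 148.270 × 1.5850 ≈ 527.461 ms.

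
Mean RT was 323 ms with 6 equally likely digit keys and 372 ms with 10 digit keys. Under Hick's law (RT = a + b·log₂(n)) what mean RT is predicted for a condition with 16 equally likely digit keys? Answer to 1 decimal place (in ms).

417.1 ms

Solve the two-equation system in a and b:
  b = (372 − 323) / (log₂ 10 − log₂ 6) = 49 / (3.3219 − 2.5850) = 66.489 ms/bit
  a = 323 − 66.489 × 2.5850 = 151.129 ms
Then RT(16) = 151.129 + 66.489 × log₂ 16 = 151.129 + 66.489 × 4 ≈ 417.084 ms.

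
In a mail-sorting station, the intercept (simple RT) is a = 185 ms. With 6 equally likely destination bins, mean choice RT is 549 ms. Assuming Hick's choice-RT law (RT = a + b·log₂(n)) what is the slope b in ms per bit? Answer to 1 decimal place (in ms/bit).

6 alternatives carry log₂ 6 = 2.5850 bits; the choice cost is 549 − 185 = 364 ms, so b = 364/2.5850 = 140.814 ms/bit.

140.8 ms/bit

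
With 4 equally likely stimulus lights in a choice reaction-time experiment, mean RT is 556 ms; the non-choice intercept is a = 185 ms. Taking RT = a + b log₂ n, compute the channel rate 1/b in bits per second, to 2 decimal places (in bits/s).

5.39 bits/s

Choice component = 556 − 185 = 371 ms over log₂(4) = 2 bits.
b = 371 / 2 = 185.500 ms/bit, so 1/b = 5.391 bits/s.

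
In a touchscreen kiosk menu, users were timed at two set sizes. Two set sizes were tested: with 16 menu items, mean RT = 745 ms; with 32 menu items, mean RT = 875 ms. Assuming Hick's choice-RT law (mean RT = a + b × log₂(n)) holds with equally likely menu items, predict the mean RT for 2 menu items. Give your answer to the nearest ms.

RT is linear in log₂ n, so two points fix the line:
  b = (875 − 745) / (log₂ 32 − log₂ 16) = 130 / (5 − 4) = 130 ms/bit
  a = 745 − 130 × 4 = 225 ms
Then RT(2) = 225 + 130 × log₂ 2 = 225 + 130 × 1 ≈ 355.000 ms.

355 ms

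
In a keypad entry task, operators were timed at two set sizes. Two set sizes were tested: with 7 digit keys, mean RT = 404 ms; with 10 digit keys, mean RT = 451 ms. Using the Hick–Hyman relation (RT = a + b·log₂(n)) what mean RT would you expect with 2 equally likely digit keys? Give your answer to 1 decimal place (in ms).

238.9 ms

Solve the two-equation system in a and b:
  b = (451 − 404) / (log₂ 10 − log₂ 7) = 47 / (3.3219 − 2.8074) = 91.338 ms/bit
  a = 404 − 91.338 × 2.8074 = 147.582 ms
Then RT(2) = 147.582 + 91.338 × log₂ 2 = 147.582 + 91.338 × 1 ≈ 238.920 ms.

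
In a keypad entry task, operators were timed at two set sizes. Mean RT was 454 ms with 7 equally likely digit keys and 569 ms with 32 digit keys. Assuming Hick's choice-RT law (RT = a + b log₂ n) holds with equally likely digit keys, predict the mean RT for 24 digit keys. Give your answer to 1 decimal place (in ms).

RT is linear in log₂ n, so two points fix the line:
  b = (569 − 454) / (log₂ 32 − log₂ 7) = 115 / (5 − 2.8074) = 52.448 ms/bit
  a = 454 − 52.448 × 2.8074 = 306.760 ms
Then RT(24) = 306.760 + 52.448 × log₂ 24 = 306.760 + 52.448 × 4.5850 ≈ 547.232 ms.

547.2 ms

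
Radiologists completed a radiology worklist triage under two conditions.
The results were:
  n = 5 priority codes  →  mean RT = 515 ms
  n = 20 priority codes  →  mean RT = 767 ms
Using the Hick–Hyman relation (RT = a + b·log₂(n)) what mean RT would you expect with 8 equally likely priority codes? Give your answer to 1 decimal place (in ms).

Fit slope and intercept:
  b = (767 − 515) / (log₂ 20 − log₂ 5) = 252 / (4.3219 − 2.3219) = 126.000 ms/bit
  a = 515 − 126.000 × 2.3219 = 222.437 ms
Then RT(8) = 222.437 + 126.000 × log₂ 8 = 222.437 + 126.000 × 3 ≈ 600.437 ms.

600.4 ms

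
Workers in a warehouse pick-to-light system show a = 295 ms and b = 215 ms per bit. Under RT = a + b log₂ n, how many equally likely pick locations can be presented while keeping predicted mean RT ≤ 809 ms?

215·log₂ n ≤ 809 − 295 = 514, giving log₂ n ≤ 2.3907 and n ≤ 5.244. The largest whole number is 5.

5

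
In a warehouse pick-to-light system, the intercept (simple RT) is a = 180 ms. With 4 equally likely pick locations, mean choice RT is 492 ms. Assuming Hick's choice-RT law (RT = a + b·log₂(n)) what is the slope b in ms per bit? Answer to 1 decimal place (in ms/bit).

156.0 ms/bit

log₂(4) = 2 bits.
b = (RT − a)/log₂ n = (492 − 180) / 2 = 156.000 ms/bit.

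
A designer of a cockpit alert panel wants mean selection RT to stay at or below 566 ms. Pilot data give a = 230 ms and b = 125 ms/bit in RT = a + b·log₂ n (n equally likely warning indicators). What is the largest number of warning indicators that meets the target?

6

Information budget: (566 − 230)/125 = 2.6880 bits, so n ≤ 2^2.6880 = 6.444 → at most 6.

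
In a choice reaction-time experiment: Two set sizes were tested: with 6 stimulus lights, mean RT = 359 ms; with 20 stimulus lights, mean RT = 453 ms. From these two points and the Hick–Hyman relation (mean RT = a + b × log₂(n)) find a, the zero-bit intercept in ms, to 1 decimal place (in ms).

219.1 ms

b = (RT₂ − RT₁)/(log₂ n₂ − log₂ n₁) = (453 − 359)/(4.3219 − 2.5850) = 54.117 ms/bit.
a = RT₁ − b·log₂ n₁ = 359 − 54.117 × 2.5850 = 219.109 ms.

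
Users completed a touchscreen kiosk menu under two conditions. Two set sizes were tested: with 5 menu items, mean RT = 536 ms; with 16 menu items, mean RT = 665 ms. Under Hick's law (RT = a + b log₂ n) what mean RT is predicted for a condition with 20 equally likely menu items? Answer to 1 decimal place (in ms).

689.7 ms

With log₂ n on the abscissa the relation is linear; from the two conditions:
  b = (665 − 536) / (log₂ 16 − log₂ 5) = 129 / (4 − 2.3219) = 76.874 ms/bit
  a = 536 − 76.874 × 2.3219 = 357.504 ms
Then RT(20) = 357.504 + 76.874 × log₂ 20 = 357.504 + 76.874 × 4.3219 ≈ 689.748 ms.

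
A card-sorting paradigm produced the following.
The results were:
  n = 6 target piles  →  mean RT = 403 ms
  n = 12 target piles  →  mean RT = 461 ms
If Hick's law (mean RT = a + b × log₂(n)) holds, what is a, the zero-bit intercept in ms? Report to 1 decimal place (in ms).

253.1 ms

The slope on a log₂ axis is (461 − 403) / (3.5850 − 2.5850) = 58.000 ms/bit.
a = RT₁ − b·log₂ n₁ = 403 − 58.000 × 2.5850 = 253.072 ms.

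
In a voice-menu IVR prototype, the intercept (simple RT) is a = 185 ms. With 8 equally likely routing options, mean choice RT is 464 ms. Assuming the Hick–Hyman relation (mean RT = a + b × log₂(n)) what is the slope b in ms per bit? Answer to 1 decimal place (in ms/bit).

b = (464 − 185) / log₂(8) = 279 / 3 = 93.000 ms/bit.

93.0 ms/bit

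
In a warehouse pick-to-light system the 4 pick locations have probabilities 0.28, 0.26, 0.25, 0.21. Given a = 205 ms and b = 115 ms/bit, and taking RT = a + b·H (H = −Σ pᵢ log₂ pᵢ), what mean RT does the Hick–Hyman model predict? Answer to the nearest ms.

H = 0.28·log₂(1/0.28) + 0.26·log₂(1/0.26) + 0.25·log₂(1/0.25) + 0.21·log₂(1/0.21) = 1.9923 bits.
RT = 205 + 115 × 1.9923 = 434.12 ms.

434 ms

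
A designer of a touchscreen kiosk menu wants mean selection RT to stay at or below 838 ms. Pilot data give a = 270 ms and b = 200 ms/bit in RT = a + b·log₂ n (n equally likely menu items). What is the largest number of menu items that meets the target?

200·log₂ n ≤ 838 − 270 = 568, giving log₂ n ≤ 2.8400 and n ≤ 7.160. The largest whole number is 7.

7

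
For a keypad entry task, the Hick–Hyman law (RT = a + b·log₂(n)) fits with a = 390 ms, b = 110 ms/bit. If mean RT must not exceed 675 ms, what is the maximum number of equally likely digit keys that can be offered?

6

Set 390 + 110·log₂ n ≤ 675 → log₂ n ≤ (675 − 390)/110 = 2.5909.
So n ≤ 2^2.5909 = 6.025; the largest integer n is 6.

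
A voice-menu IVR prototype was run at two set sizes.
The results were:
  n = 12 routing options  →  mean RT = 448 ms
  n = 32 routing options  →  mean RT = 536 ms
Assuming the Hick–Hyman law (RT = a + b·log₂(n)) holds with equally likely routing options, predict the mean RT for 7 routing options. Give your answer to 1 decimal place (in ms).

399.6 ms

RT is linear in log₂ n, so two points fix the line:
  b = (536 − 448) / (log₂ 32 − log₂ 12) = 88 / (5 − 3.5850) = 62.189 ms/bit
  a = 448 − 62.189 × 3.5850 = 225.054 ms
Then RT(7) = 225.054 + 62.189 × log₂ 7 = 225.054 + 62.189 × 2.8074 ≈ 399.641 ms.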